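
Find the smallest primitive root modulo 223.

3

φ(223) = 223 − 1 = 222 = 2 · 3 · 37.
g is a primitive root iff g^(222/q) ≢ 1 (mod 223) for each prime q ∈ {2, 3, 37}.
g = 2: 2^111 ≡ 1 — hits 1, so not a primitive root.
g = 3: 3^111 ≡ 222; 3^74 ≡ 183; 3^6 ≡ 60 — none is 1, so 3 is a primitive root.
Hence the least primitive root of 223 is 3.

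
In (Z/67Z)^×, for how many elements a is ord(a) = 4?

φ(67) = 67 − 1 = 66 = 2 · 3 · 11.
In a cyclic group of order 66, there are φ(d) elements of order d for each divisor d of 66, and zero for non-divisors.
4 does not divide 66, so no element of (Z/67Z)^× has order 4.

0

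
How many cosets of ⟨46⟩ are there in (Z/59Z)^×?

The order of 46 must divide φ(59) = 59 − 1 = 58 = 2 · 29.
Divisors of 58: 1, 2, 29, 58.
Test each divisor d:
46^1 ≡ 46 (mod 59)
46^2 ≡ 51 (mod 59)
46^29 ≡ 1 (mod 59) ✓
Thus |⟨46⟩| = ord(46) = 29.
The index is φ(59) / ord(46) = 58 / 29 = 2.

2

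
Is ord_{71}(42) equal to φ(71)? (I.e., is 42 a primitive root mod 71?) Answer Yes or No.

Yes

φ(71) = 71 − 1 = 70 = 2 · 5 · 7.
Test 42^(70/q) mod 71 for each prime factor q of 70:
42^35 ≡ 70 (mod 71)  [q = 2: ≢ 1 ✓]
42^14 ≡ 57 (mod 71)  [q = 5: ≢ 1 ✓]
42^10 ≡ 48 (mod 71)  [q = 7: ≢ 1 ✓]
None equal 1, so ord_71(42) = 70: 42 is a primitive root.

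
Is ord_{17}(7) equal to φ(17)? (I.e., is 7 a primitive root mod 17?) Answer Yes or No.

φ(17) = 17 − 1 = 16 = 2^4.
Test 7^(16/q) mod 17 for each prime factor q of 16:
7^8 ≡ 16 (mod 17)  [q = 2: ≢ 1 ✓]
All checks pass, so 7 has order 16 and is a primitive root modulo 17.

Yes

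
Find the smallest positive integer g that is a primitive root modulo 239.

φ(239) = 239 − 1 = 238 = 2 · 7 · 17.
Test candidates g = 2, 3, … against the prime factors q ∈ {2, 7, 17} of φ(239): g is a generator iff g^(238/q) ≢ 1 for every such q.
g = 2: 2^119 ≡ 1 — hits 1, so not a primitive root.
g = 3: 3^119 ≡ 1 — hits 1, so not a primitive root.
g = 4: 4^119 ≡ 1 — hits 1, so not a primitive root.
g = 5: 5^119 ≡ 1 — hits 1, so not a primitive root.
g = 6: 6^119 ≡ 1 — hits 1, so not a primitive root.
g = 7: 7^119 ≡ 238; 7^34 ≡ 24; 7^14 ≡ 211 — none is 1, so 7 is a primitive root.
So 7 is the smallest generator of (Z/239Z)^×.

7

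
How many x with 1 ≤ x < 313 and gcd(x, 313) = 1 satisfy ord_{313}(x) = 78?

24

φ(313) = 313 − 1 = 312 = 2^3 · 3 · 13.
In a cyclic group of order 312, there are φ(d) elements of order d for each divisor d of 312, and zero for non-divisors.
78 = 2 · 3 · 13 divides 312, and φ(78) = 24.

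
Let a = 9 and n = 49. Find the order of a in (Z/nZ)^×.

The order of 9 must divide φ(49) = φ(7^2) = 7·(7−1) = 42 = 2 · 3 · 7.
Divisors of 42: 1, 2, 3, 6, 7, 14, 21, 42.
Compute 9^d (mod 49) for the divisors d until we hit 1:
9^1 ≡ 9
9^2 ≡ 32
9^3 ≡ 43
9^6 ≡ 36
9^7 ≡ 30
9^14 ≡ 18
9^21 ≡ 1
Therefore the multiplicative order of 9 modulo 49 is 21.

21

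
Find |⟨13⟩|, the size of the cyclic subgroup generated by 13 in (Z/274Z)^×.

ord(13) | φ(274) = φ(2)·φ(137) = 1·136 = 136 = 2^3 · 17.
Divisors of 136: 1, 2, 4, 8, 17, 34, 68, 136.
Compute 13^d (mod 274) for the divisors d until we hit 1:
13^1 ≡ 13 (mod 274)
13^2 ≡ 169 (mod 274)
13^4 ≡ 65 (mod 274)
13^8 ≡ 115 (mod 274)
13^17 ≡ 127 (mod 274)
13^34 ≡ 237 (mod 274)
13^68 ≡ 273 (mod 274)
13^136 ≡ 1 (mod 274) ✓
The smallest such exponent is 136, so the order of 13 is 136.

136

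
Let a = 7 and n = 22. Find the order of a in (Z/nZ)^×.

ord(7) | φ(22) = φ(2)·φ(11) = 1·10 = 10 = 2 · 5.
Divisors of 10: 1, 2, 5, 10.
Compute 7^d (mod 22) for the divisors d until we hit 1:
7^1 ≡ 7
7^2 ≡ 5
7^5 ≡ 21
7^10 ≡ 1
The smallest such exponent is 10, so the order of 7 is 10.

10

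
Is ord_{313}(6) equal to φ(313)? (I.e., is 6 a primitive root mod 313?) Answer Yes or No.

φ(313) = 313 − 1 = 312 = 2^3 · 3 · 13.
Test 6^(312/q) mod 313 for each prime factor q of 312:
6^156 ≡ 1 (mod 313)  [q = 2: ≡ 1 ✗]
6^104 ≡ 1 (mod 313)  [q = 3: ≡ 1 ✗]
6^24 ≡ 113 (mod 313)  [q = 13: ≢ 1 ✓]
6^156 ≡ 1 shows ord(6) | 156, strictly less than φ(313); not a primitive root.

No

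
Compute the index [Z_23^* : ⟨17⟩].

1

The order of 17 must divide φ(23) = 23 − 1 = 22 = 2 · 11.
Divisors of 22: 1, 2, 11, 22.
Compute 17^d (mod 23) for the divisors d until we hit 1:
17^1 ≡ 17 (mod 23)
17^2 ≡ 13 (mod 23)
17^11 ≡ 22 (mod 23)
17^22 ≡ 1 (mod 23) ✓
Thus |⟨17⟩| = ord(17) = 22.
Index = |(Z/23Z)^×| / |⟨17⟩| = 22 / 22 = 1.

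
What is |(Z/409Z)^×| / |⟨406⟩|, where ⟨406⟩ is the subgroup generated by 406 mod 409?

ord(406) | φ(409) = 409 − 1 = 408 = 2^3 · 3 · 17.
Divisors of 408: 1, 2, 3, 4, 6, 8, 12, 17, 24, 34, 51, 68, 102, 136, 204, 408.
Check 406^d mod 409 for each divisor in increasing order:
406^1 ≡ 406 (mod 409)
406^2 ≡ 9 (mod 409)
406^3 ≡ 382 (mod 409)
406^4 ≡ 81 (mod 409)
406^6 ≡ 320 (mod 409)
406^8 ≡ 17 (mod 409)
406^12 ≡ 150 (mod 409)
406^17 ≡ 360 (mod 409)
406^24 ≡ 5 (mod 409)
406^34 ≡ 356 (mod 409)
406^51 ≡ 143 (mod 409)
406^68 ≡ 355 (mod 409)
406^102 ≡ 408 (mod 409)
406^136 ≡ 53 (mod 409)
406^204 ≡ 1 (mod 409) ✓
Thus |⟨406⟩| = ord(406) = 204.
[(Z/409Z)^× : ⟨406⟩] = 408/204 = 2.

2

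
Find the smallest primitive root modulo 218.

φ(218) = φ(2)·φ(109) = 1·108 = 108 = 2^2 · 3^3.
Test candidates g = 2, 3, … against the prime factors q ∈ {2, 3} of φ(218): g is a generator iff g^(108/q) ≢ 1 for every such q.
g = 2: gcd(2, 218) = 2 > 1, not a unit — skip.
g = 3: 3^54 ≡ 1 — hits 1, so not a primitive root.
g = 4: gcd(4, 218) = 2 > 1, not a unit — skip.
g = 5: 5^54 ≡ 1 — hits 1, so not a primitive root.
g = 6: gcd(6, 218) = 2 > 1, not a unit — skip.
g = 7: 7^54 ≡ 1 — hits 1, so not a primitive root.
g = 8: gcd(8, 218) = 2 > 1, not a unit — skip.
g = 9: 9^54 ≡ 1 — hits 1, so not a primitive root.
g = 10: gcd(10, 218) = 2 > 1, not a unit — skip.
g = 11: 11^54 ≡ 217; 11^36 ≡ 45 — none is 1, so 11 is a primitive root.
So 11 is the smallest generator of (Z/218Z)^×.

11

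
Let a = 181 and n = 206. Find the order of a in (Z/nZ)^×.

The order of 181 must divide φ(206) = φ(2)·φ(103) = 1·102 = 102 = 2 · 3 · 17.
Divisors of 102: 1, 2, 3, 6, 17, 34, 51, 102.
Check 181^d mod 206 for each divisor in increasing order:
181^1 ≡ 181
181^2 ≡ 7
181^3 ≡ 31
181^6 ≡ 137
181^17 ≡ 47
181^34 ≡ 149
181^51 ≡ 205
181^102 ≡ 1
Hence ord(181) = 102.

102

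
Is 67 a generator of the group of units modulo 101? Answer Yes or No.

Yes

φ(101) = 101 − 1 = 100 = 2^2 · 5^2.
67 is a primitive root mod 101 iff 67^(φ(101)/q) ≢ 1 for every prime q | φ(101), i.e. q ∈ {2, 5}.
67^50 ≡ 100 (mod 101)  [q = 2: ≢ 1 ✓]
67^20 ≡ 95 (mod 101)  [q = 5: ≢ 1 ✓]
All checks pass, so 67 has order 100 and is a primitive root modulo 101.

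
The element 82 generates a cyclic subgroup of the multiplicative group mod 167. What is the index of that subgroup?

By Lagrange's theorem, ord_167(82) divides φ(167) = 167 − 1 = 166 = 2 · 83.
Divisors of 166: 1, 2, 83, 166.
Evaluate successive powers at the divisors of 166:
82^1 ≡ 82 (mod 167)
82^2 ≡ 44 (mod 167)
82^83 ≡ 166 (mod 167)
82^166 ≡ 1 (mod 167) ✓
So ord_167(82) = 166, hence |⟨82⟩| = 166.
Index = |(Z/167Z)^×| / |⟨82⟩| = 166 / 166 = 1.

1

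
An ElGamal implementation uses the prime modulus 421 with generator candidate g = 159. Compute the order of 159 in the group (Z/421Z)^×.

By Lagrange's theorem, ord_421(159) divides φ(421) = 421 − 1 = 420 = 2^2 · 3 · 5 · 7.
Divisors of 420: 1, 2, 3, 4, 5, 6, 7, 10, 12, 14, 15, 20, 21, 28, 30, 35, 42, 60, 70, 84, 105, 140, 210, 420.
Compute 159^d (mod 421) for the divisors d until we hit 1:
159^1 ≡ 159 (mod 421)
159^2 ≡ 21 (mod 421)
159^3 ≡ 392 (mod 421)
159^4 ≡ 20 (mod 421)
159^5 ≡ 233 (mod 421)
159^6 ≡ 420 (mod 421)
159^7 ≡ 262 (mod 421)
159^10 ≡ 401 (mod 421)
159^12 ≡ 1 (mod 421) ✓
Hence ord(159) = 12.

12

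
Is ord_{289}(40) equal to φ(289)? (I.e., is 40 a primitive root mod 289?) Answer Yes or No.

No

φ(289) = φ(17^2) = 17·(17−1) = 272 = 2^4 · 17.
40 is a primitive root mod 289 iff 40^(φ(289)/q) ≢ 1 for every prime q | φ(289), i.e. q ∈ {2, 17}.
40^136 ≡ 288 (mod 289)  [q = 2: ≢ 1 ✓]
40^16 ≡ 1 (mod 289)  [q = 17: ≡ 1 ✗]
The check at q = 17 fails, so 40 generates a proper subgroup.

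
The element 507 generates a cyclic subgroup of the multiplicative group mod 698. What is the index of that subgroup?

4

By Lagrange's theorem, ord_698(507) divides φ(698) = φ(2)·φ(349) = 1·348 = 348 = 2^2 · 3 · 29.
Divisors of 348: 1, 2, 3, 4, 6, 12, 29, 58, 87, 116, 174, 348.
Check 507^d mod 698 for each divisor in increasing order:
507^1 ≡ 507 (mod 698)
507^2 ≡ 185 (mod 698)
507^3 ≡ 263 (mod 698)
507^4 ≡ 23 (mod 698)
507^6 ≡ 67 (mod 698)
507^12 ≡ 301 (mod 698)
507^29 ≡ 575 (mod 698)
507^58 ≡ 471 (mod 698)
507^87 ≡ 1 (mod 698) ✓
Thus |⟨507⟩| = ord(507) = 87.
[(Z/698Z)^× : ⟨507⟩] = 348/87 = 4.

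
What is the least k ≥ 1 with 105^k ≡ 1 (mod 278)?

46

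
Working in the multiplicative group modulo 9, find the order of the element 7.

3

ord(7) | φ(9) = φ(3^2) = 3·(3−1) = 6 = 2 · 3.
Divisors of 6: 1, 2, 3, 6.
Evaluate successive powers at the divisors of 6:
7^1 ≡ 7 (mod 9)
7^2 ≡ 4 (mod 9)
7^3 ≡ 1 (mod 9) ✓
Therefore the multiplicative order of 7 modulo 9 is 3.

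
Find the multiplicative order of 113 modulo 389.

97

ord(113) | φ(389) = 389 − 1 = 388 = 2^2 · 97.
Divisors of 388: 1, 2, 4, 97, 194, 388.
Check 113^d mod 389 for each divisor in increasing order:
113^1 ≡ 113
113^2 ≡ 321
113^4 ≡ 345
113^97 ≡ 1
So ord_389(113) = 97.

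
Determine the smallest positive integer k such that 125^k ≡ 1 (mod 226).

The order of 125 must divide φ(226) = φ(2)·φ(113) = 1·112 = 112 = 2^4 · 7.
Divisors of 112: 1, 2, 4, 7, 8, 14, 16, 28, 56, 112.
Test each divisor d:
125^1 ≡ 125
125^2 ≡ 31
125^4 ≡ 57
125^7 ≡ 73
125^8 ≡ 85
125^14 ≡ 131
125^16 ≡ 219
125^28 ≡ 211
125^56 ≡ 225
125^112 ≡ 1
Hence ord(125) = 112.

112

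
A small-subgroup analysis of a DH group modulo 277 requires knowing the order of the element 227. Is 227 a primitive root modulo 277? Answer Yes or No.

Yes

φ(277) = 277 − 1 = 276 = 2^2 · 3 · 23.
An element g generates (Z/277Z)^× iff g^(276/q) ≢ 1 (mod 277) for each prime q ∈ {2, 3, 23}.
227^138 ≡ 276 (mod 277)  [q = 2: ≢ 1 ✓]
227^92 ≡ 160 (mod 277)  [q = 3: ≢ 1 ✓]
227^12 ≡ 201 (mod 277)  [q = 23: ≢ 1 ✓]
None equal 1, so ord_277(227) = 276: 227 is a primitive root.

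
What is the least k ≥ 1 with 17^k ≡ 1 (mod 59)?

29

By Lagrange's theorem, ord_59(17) divides φ(59) = 59 − 1 = 58 = 2 · 29.
Divisors of 58: 1, 2, 29, 58.
Evaluate successive powers at the divisors of 58:
17^1 ≡ 17 (mod 59)
17^2 ≡ 53 (mod 59)
17^29 ≡ 1 (mod 59) ✓
So ord_59(17) = 29.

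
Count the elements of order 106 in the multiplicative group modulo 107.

52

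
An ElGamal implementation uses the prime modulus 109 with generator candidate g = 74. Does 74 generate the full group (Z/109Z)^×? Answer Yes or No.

No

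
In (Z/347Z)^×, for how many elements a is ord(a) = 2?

1

φ(347) = 347 − 1 = 346 = 2 · 173.
In a cyclic group of order 346, there are φ(d) elements of order d for each divisor d of 346, and zero for non-divisors.
2 | 346, and φ(2) = 2 − 1 = 1.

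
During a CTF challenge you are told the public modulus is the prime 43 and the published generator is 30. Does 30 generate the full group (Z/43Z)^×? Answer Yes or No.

φ(43) = 43 − 1 = 42 = 2 · 3 · 7.
Test 30^(42/q) mod 43 for each prime factor q of 42:
30^21 ≡ 42 (mod 43)  [q = 2: ≢ 1 ✓]
30^14 ≡ 6 (mod 43)  [q = 3: ≢ 1 ✓]
30^6 ≡ 16 (mod 43)  [q = 7: ≢ 1 ✓]
Every test exponent gives a nontrivial residue, hence 30 generates the full group.

Yes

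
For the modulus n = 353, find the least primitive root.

φ(353) = 353 − 1 = 352 = 2^5 · 11.
g is a primitive root iff g^(352/q) ≢ 1 (mod 353) for each prime q ∈ {2, 11}.
g = 2: 2^176 ≡ 1 — hits 1, so not a primitive root.
g = 3: 3^176 ≡ 352; 3^32 ≡ 140 — none is 1, so 3 is a primitive root.
The smallest primitive root modulo 353 is 3.

3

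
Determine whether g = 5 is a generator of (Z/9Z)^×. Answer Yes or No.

φ(9) = φ(3^2) = 3·(3−1) = 6 = 2 · 3.
It suffices to check that the order of 5 is not a proper divisor of 6: compute 5^(6/q) for q ∈ {2, 3}.
5^3 ≡ 8 (mod 9)  [q = 2: ≢ 1 ✓]
5^2 ≡ 7 (mod 9)  [q = 3: ≢ 1 ✓]
None equal 1, so ord_9(5) = 6: 5 is a primitive root.

Yes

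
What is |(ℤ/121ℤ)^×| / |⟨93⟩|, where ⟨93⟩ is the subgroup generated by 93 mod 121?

2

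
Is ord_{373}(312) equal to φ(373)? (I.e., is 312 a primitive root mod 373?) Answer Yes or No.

Yes

φ(373) = 373 − 1 = 372 = 2^2 · 3 · 31.
Test 312^(372/q) mod 373 for each prime factor q of 372:
312^186 ≡ 372 (mod 373)  [q = 2: ≢ 1 ✓]
312^124 ≡ 284 (mod 373)  [q = 3: ≢ 1 ✓]
312^12 ≡ 289 (mod 373)  [q = 31: ≢ 1 ✓]
All checks pass, so 312 has order 372 and is a primitive root modulo 373.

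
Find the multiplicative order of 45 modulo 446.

222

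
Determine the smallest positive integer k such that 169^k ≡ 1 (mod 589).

ord(169) | φ(589) = φ(19·31) = (19−1)·(31−1) = 18·30 = 540 = 2^2 · 3^3 · 5.
Divisors of 540: 1, 2, 3, 4, 5, 6, 9, 10, 12, 15, 18, 20, 27, 30, 36, 45, 54, 60, 90, 108, 135, 180, 270, 540.
Compute 169^d (mod 589) for the divisors d until we hit 1:
169^1 ≡ 169
169^2 ≡ 289
169^3 ≡ 543
169^4 ≡ 472
169^5 ≡ 253
169^6 ≡ 349
169^9 ≡ 438
169^10 ≡ 397
169^12 ≡ 467
169^15 ≡ 311
169^18 ≡ 419
169^20 ≡ 346
169^27 ≡ 343
169^30 ≡ 125
169^36 ≡ 39
169^45 ≡ 1
Therefore the multiplicative order of 169 modulo 589 is 45.

45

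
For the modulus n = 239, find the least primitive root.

φ(239) = 239 − 1 = 238 = 2 · 7 · 17.
g is a primitive root iff g^(238/q) ≢ 1 (mod 239) for each prime q ∈ {2, 7, 17}.
g = 2: 2^119 ≡ 1 — hits 1, so not a primitive root.
g = 3: 3^119 ≡ 1 — hits 1, so not a primitive root.
g = 4: 4^119 ≡ 1 — hits 1, so not a primitive root.
g = 5: 5^119 ≡ 1 — hits 1, so not a primitive root.
g = 6: 6^119 ≡ 1 — hits 1, so not a primitive root.
g = 7: 7^119 ≡ 238; 7^34 ≡ 24; 7^14 ≡ 211 — none is 1, so 7 is a primitive root.
The smallest primitive root modulo 239 is 7.

7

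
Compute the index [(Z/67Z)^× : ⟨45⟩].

Since 45 ∈ (Z/67Z)^×, its order divides φ(67) = 67 − 1 = 66 = 2 · 3 · 11.
Divisors of 66: 1, 2, 3, 6, 11, 22, 33, 66.
Evaluate successive powers at the divisors of 66:
45^1 ≡ 45 (mod 67)
45^2 ≡ 15 (mod 67)
45^3 ≡ 5 (mod 67)
45^6 ≡ 25 (mod 67)
45^11 ≡ 66 (mod 67)
45^22 ≡ 1 (mod 67) ✓
The order of 45 is 22, so the subgroup it generates has 22 elements.
[(Z/67Z)^× : ⟨45⟩] = 66/22 = 3.

3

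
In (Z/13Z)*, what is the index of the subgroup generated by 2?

The order of 2 must divide φ(13) = 13 − 1 = 12 = 2^2 · 3.
Divisors of 12: 1, 2, 3, 4, 6, 12.
Test each divisor d:
2^1 ≡ 2 (mod 13)
2^2 ≡ 4 (mod 13)
2^3 ≡ 8 (mod 13)
2^4 ≡ 3 (mod 13)
2^6 ≡ 12 (mod 13)
2^12 ≡ 1 (mod 13) ✓
So ord_13(2) = 12, hence |⟨2⟩| = 12.
The index is φ(13) / ord(2) = 12 / 12 = 1.

1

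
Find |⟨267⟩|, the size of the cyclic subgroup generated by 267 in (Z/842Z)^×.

420

The order of 267 must divide φ(842) = φ(2)·φ(421) = 1·420 = 420 = 2^2 · 3 · 5 · 7.
Divisors of 420: 1, 2, 3, 4, 5, 6, 7, 10, 12, 14, 15, 20, 21, 28, 30, 35, 42, 60, 70, 84, 105, 140, 210, 420.
Compute 267^d (mod 842) for the divisors d until we hit 1:
267^1 ≡ 267 (mod 842)
267^2 ≡ 561 (mod 842)
267^3 ≡ 753 (mod 842)
267^4 ≡ 655 (mod 842)
267^5 ≡ 591 (mod 842)
267^6 ≡ 343 (mod 842)
267^7 ≡ 645 (mod 842)
267^10 ≡ 693 (mod 842)
267^12 ≡ 611 (mod 842)
267^14 ≡ 77 (mod 842)
267^15 ≡ 351 (mod 842)
267^20 ≡ 309 (mod 842)
267^21 ≡ 829 (mod 842)
267^28 ≡ 35 (mod 842)
267^30 ≡ 269 (mod 842)
267^35 ≡ 683 (mod 842)
267^42 ≡ 169 (mod 842)
267^60 ≡ 791 (mod 842)
267^70 ≡ 21 (mod 842)
267^84 ≡ 775 (mod 842)
267^105 ≡ 29 (mod 842)
267^140 ≡ 441 (mod 842)
267^210 ≡ 841 (mod 842)
267^420 ≡ 1 (mod 842) ✓
Hence ord(267) = 420.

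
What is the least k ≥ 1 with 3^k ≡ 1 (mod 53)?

52

ord(3) | φ(53) = 53 − 1 = 52 = 2^2 · 13.
Divisors of 52: 1, 2, 4, 13, 26, 52.
Check 3^d mod 53 for each divisor in increasing order:
3^1 ≡ 3 (mod 53)
3^2 ≡ 9 (mod 53)
3^4 ≡ 28 (mod 53)
3^13 ≡ 30 (mod 53)
3^26 ≡ 52 (mod 53)
3^52 ≡ 1 (mod 53) ✓
So ord_53(3) = 52.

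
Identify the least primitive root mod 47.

φ(47) = 47 − 1 = 46 = 2 · 23.
g is a primitive root iff g^(46/q) ≢ 1 (mod 47) for each prime q ∈ {2, 23}.
g = 2: 2^23 ≡ 1 — hits 1, so not a primitive root.
g = 3: 3^23 ≡ 1 — hits 1, so not a primitive root.
g = 4: 4^23 ≡ 1 — hits 1, so not a primitive root.
g = 5: 5^23 ≡ 46; 5^2 ≡ 25 — none is 1, so 5 is a primitive root.
The smallest primitive root modulo 47 is 5.

5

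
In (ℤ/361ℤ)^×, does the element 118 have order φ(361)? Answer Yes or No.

No

φ(361) = φ(19^2) = 19·(19−1) = 342 = 2 · 3^2 · 19.
Test 118^(342/q) mod 361 for each prime factor q of 342:
118^171 ≡ 1 (mod 361)  [q = 2: ≡ 1 ✗]
118^114 ≡ 68 (mod 361)  [q = 3: ≢ 1 ✓]
118^18 ≡ 267 (mod 361)  [q = 19: ≢ 1 ✓]
118^171 ≡ 1 shows ord(118) | 171, strictly less than φ(361); not a primitive root.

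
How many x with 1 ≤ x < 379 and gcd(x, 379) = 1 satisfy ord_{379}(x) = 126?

36

φ(379) = 379 − 1 = 378 = 2 · 3^3 · 7.
(Z/379Z)^× is cyclic (|G| = 378); a cyclic group of order m has exactly φ(d) elements of each order d | m, and none otherwise.
126 = 2 · 3^2 · 7 divides 378, and φ(126) = 36.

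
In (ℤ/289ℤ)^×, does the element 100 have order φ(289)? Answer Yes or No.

φ(289) = φ(17^2) = 17·(17−1) = 272 = 2^4 · 17.
It suffices to check that the order of 100 is not a proper divisor of 272: compute 100^(272/q) for q ∈ {2, 17}.
100^136 ≡ 1 (mod 289)  [q = 2: ≡ 1 ✗]
100^16 ≡ 273 (mod 289)  [q = 17: ≢ 1 ✓]
100^136 ≡ 1 shows ord(100) | 136, strictly less than φ(289); not a primitive root.

No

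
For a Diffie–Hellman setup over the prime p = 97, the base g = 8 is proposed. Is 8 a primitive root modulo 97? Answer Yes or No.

φ(97) = 97 − 1 = 96 = 2^5 · 3.
An element g generates (Z/97Z)^× iff g^(96/q) ≢ 1 (mod 97) for each prime q ∈ {2, 3}.
8^48 ≡ 1 (mod 97)  [q = 2: ≡ 1 ✗]
8^32 ≡ 1 (mod 97)  [q = 3: ≡ 1 ✗]
8^48 ≡ 1 shows ord(8) | 48, strictly less than φ(97); not a primitive root.

No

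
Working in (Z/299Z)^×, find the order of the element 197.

132

By Lagrange's theorem, ord_299(197) divides φ(299) = φ(13·23) = (13−1)·(23−1) = 12·22 = 264 = 2^3 · 3 · 11.
Divisors of 264: 1, 2, 3, 4, 6, 8, 11, 12, 22, 24, 33, 44, 66, 88, 132, 264.
Evaluate successive powers at the divisors of 264:
197^1 ≡ 197 (mod 299)
197^2 ≡ 238 (mod 299)
197^3 ≡ 242 (mod 299)
197^4 ≡ 133 (mod 299)
197^6 ≡ 259 (mod 299)
197^8 ≡ 48 (mod 299)
197^11 ≡ 254 (mod 299)
197^12 ≡ 105 (mod 299)
197^22 ≡ 231 (mod 299)
197^24 ≡ 261 (mod 299)
197^33 ≡ 70 (mod 299)
197^44 ≡ 139 (mod 299)
197^66 ≡ 116 (mod 299)
197^88 ≡ 185 (mod 299)
197^132 ≡ 1 (mod 299) ✓
Therefore the multiplicative order of 197 modulo 299 is 132.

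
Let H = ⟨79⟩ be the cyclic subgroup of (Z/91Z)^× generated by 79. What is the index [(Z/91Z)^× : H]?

24

ord(79) | φ(91) = φ(7·13) = (7−1)·(13−1) = 6·12 = 72 = 2^3 · 3^2.
Divisors of 72: 1, 2, 3, 4, 6, 8, 9, 12, 18, 24, 36, 72.
Test each divisor d:
79^1 ≡ 79
79^2 ≡ 53
79^3 ≡ 1
Thus |⟨79⟩| = ord(79) = 3.
The index is φ(91) / ord(79) = 72 / 3 = 24.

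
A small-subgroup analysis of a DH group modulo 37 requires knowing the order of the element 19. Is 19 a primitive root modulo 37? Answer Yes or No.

Yes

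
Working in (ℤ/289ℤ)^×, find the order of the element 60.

136

The order of 60 must divide φ(289) = φ(17^2) = 17·(17−1) = 272 = 2^4 · 17.
Divisors of 272: 1, 2, 4, 8, 16, 17, 34, 68, 136, 272.
Test each divisor d:
60^1 ≡ 60
60^2 ≡ 132
60^4 ≡ 84
60^8 ≡ 120
60^16 ≡ 239
60^17 ≡ 179
60^34 ≡ 251
60^68 ≡ 288
60^136 ≡ 1
Hence ord(60) = 136.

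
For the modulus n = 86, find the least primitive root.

3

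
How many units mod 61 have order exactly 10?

4

φ(61) = 61 − 1 = 60 = 2^2 · 3 · 5.
In a cyclic group of order 60, there are φ(d) elements of order d for each divisor d of 60, and zero for non-divisors.
10 = 2 · 5 divides 60, and φ(10) = 4.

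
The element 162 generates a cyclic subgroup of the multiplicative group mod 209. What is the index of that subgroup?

Since 162 ∈ (Z/209Z)^×, its order divides φ(209) = φ(11·19) = (11−1)·(19−1) = 10·18 = 180 = 2^2 · 3^2 · 5.
Divisors of 180: 1, 2, 3, 4, 5, 6, 9, 10, 12, 15, 18, 20, 30, 36, 45, 60, 90, 180.
Test each divisor d:
162^1 ≡ 162 (mod 209)
162^2 ≡ 119 (mod 209)
162^3 ≡ 50 (mod 209)
162^4 ≡ 158 (mod 209)
162^5 ≡ 98 (mod 209)
162^6 ≡ 201 (mod 209)
162^9 ≡ 18 (mod 209)
162^10 ≡ 199 (mod 209)
162^12 ≡ 64 (mod 209)
162^15 ≡ 65 (mod 209)
162^18 ≡ 115 (mod 209)
162^20 ≡ 100 (mod 209)
162^30 ≡ 45 (mod 209)
162^36 ≡ 58 (mod 209)
162^45 ≡ 208 (mod 209)
162^60 ≡ 144 (mod 209)
162^90 ≡ 1 (mod 209) ✓
So ord_209(162) = 90, hence |⟨162⟩| = 90.
Index = |(Z/209Z)^×| / |⟨162⟩| = 180 / 90 = 2.

2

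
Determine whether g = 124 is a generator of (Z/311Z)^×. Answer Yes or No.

Yes

φ(311) = 311 − 1 = 310 = 2 · 5 · 31.
124 is a primitive root mod 311 iff 124^(φ(311)/q) ≢ 1 for every prime q | φ(311), i.e. q ∈ {2, 5, 31}.
124^155 ≡ 310 (mod 311)  [q = 2: ≢ 1 ✓]
124^62 ≡ 36 (mod 311)  [q = 5: ≢ 1 ✓]
124^10 ≡ 234 (mod 311)  [q = 31: ≢ 1 ✓]
None equal 1, so ord_311(124) = 310: 124 is a primitive root.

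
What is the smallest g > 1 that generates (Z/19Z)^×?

2

φ(19) = 19 − 1 = 18 = 2 · 3^2.
g is a primitive root iff g^(18/q) ≢ 1 (mod 19) for each prime q ∈ {2, 3}.
g = 2: 2^9 ≡ 18; 2^6 ≡ 7 — none is 1, so 2 is a primitive root.
The smallest primitive root modulo 19 is 2.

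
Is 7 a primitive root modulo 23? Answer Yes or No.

Yes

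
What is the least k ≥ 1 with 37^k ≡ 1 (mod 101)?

Since 37 ∈ (Z/101Z)^×, its order divides φ(101) = 101 − 1 = 100 = 2^2 · 5^2.
Divisors of 100: 1, 2, 4, 5, 10, 20, 25, 50, 100.
Compute 37^d (mod 101) for the divisors d until we hit 1:
37^1 ≡ 37 (mod 101)
37^2 ≡ 56 (mod 101)
37^4 ≡ 5 (mod 101)
37^5 ≡ 84 (mod 101)
37^10 ≡ 87 (mod 101)
37^20 ≡ 95 (mod 101)
37^25 ≡ 1 (mod 101) ✓
So ord_101(37) = 25.

25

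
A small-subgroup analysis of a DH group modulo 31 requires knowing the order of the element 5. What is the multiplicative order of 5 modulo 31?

3

By Lagrange's theorem, ord_31(5) divides φ(31) = 31 − 1 = 30 = 2 · 3 · 5.
Divisors of 30: 1, 2, 3, 5, 6, 10, 15, 30.
Compute 5^d (mod 31) for the divisors d until we hit 1:
5^1 ≡ 5 (mod 31)
5^2 ≡ 25 (mod 31)
5^3 ≡ 1 (mod 31) ✓
Therefore the multiplicative order of 5 modulo 31 is 3.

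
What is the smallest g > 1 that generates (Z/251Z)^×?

6

φ(251) = 251 − 1 = 250 = 2 · 5^3.
Test candidates g = 2, 3, … against the prime factors q ∈ {2, 5} of φ(251): g is a generator iff g^(250/q) ≢ 1 for every such q.
g = 2: 2^125 ≡ 250; 2^50 ≡ 1 — hits 1, so not a primitive root.
g = 3: 3^125 ≡ 1 — hits 1, so not a primitive root.
g = 4: 4^125 ≡ 1 — hits 1, so not a primitive root.
g = 5: 5^125 ≡ 1 — hits 1, so not a primitive root.
g = 6: 6^125 ≡ 250; 6^50 ≡ 219 — none is 1, so 6 is a primitive root.
Hence the least primitive root of 251 is 6.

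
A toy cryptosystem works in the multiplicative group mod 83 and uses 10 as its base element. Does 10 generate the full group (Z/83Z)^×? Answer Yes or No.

φ(83) = 83 − 1 = 82 = 2 · 41.
Test 10^(82/q) mod 83 for each prime factor q of 82:
10^41 ≡ 1 (mod 83)  [q = 2: ≡ 1 ✗]
10^2 ≡ 17 (mod 83)  [q = 41: ≢ 1 ✓]
The check at q = 2 fails, so 10 generates a proper subgroup.

No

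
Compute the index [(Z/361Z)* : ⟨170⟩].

9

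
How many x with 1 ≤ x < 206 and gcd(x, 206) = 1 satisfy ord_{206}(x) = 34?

φ(206) = φ(2)·φ(103) = 1·102 = 102 = 2 · 3 · 17.
(Z/206Z)^× is cyclic (|G| = 102); a cyclic group of order m has exactly φ(d) elements of each order d | m, and none otherwise.
34 = 2 · 17 divides 102, and φ(34) = 16.

16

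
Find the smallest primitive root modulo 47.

5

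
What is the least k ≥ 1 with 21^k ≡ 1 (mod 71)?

ord(21) | φ(71) = 71 − 1 = 70 = 2 · 5 · 7.
Divisors of 70: 1, 2, 5, 7, 10, 14, 35, 70.
Evaluate successive powers at the divisors of 70:
21^1 ≡ 21 (mod 71)
21^2 ≡ 15 (mod 71)
21^5 ≡ 39 (mod 71)
21^7 ≡ 17 (mod 71)
21^10 ≡ 30 (mod 71)
21^14 ≡ 5 (mod 71)
21^35 ≡ 70 (mod 71)
21^70 ≡ 1 (mod 71) ✓
Therefore the multiplicative order of 21 modulo 71 is 70.

70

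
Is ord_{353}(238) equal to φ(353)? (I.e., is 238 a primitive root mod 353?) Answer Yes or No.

Yes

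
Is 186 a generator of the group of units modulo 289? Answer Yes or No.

No

φ(289) = φ(17^2) = 17·(17−1) = 272 = 2^4 · 17.
186 is a primitive root mod 289 iff 186^(φ(289)/q) ≢ 1 for every prime q | φ(289), i.e. q ∈ {2, 17}.
186^136 ≡ 1 (mod 289)  [q = 2: ≡ 1 ✗]
186^16 ≡ 188 (mod 289)  [q = 17: ≢ 1 ✓]
Since 186^136 ≡ 1, the order of 186 divides 136 < 272, so 186 is not a primitive root.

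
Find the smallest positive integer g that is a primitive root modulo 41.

φ(41) = 41 − 1 = 40 = 2^3 · 5.
g is a primitive root iff g^(40/q) ≢ 1 (mod 41) for each prime q ∈ {2, 5}.
g = 2: 2^20 ≡ 1 — hits 1, so not a primitive root.
g = 3: 3^20 ≡ 40; 3^8 ≡ 1 — hits 1, so not a primitive root.
g = 4: 4^20 ≡ 1 — hits 1, so not a primitive root.
g = 5: 5^20 ≡ 1 — hits 1, so not a primitive root.
g = 6: 6^20 ≡ 40; 6^8 ≡ 10 — none is 1, so 6 is a primitive root.
Hence the least primitive root of 41 is 6.

6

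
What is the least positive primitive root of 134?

7

φ(134) = φ(2)·φ(67) = 1·66 = 66 = 2 · 3 · 11.
Test candidates g = 2, 3, … against the prime factors q ∈ {2, 3, 11} of φ(134): g is a generator iff g^(66/q) ≢ 1 for every such q.
g = 2: gcd(2, 134) = 2 > 1, not a unit — skip.
g = 3: 3^33 ≡ 133; 3^22 ≡ 1 — hits 1, so not a primitive root.
g = 4: gcd(4, 134) = 2 > 1, not a unit — skip.
g = 5: 5^33 ≡ 133; 5^22 ≡ 1 — hits 1, so not a primitive root.
g = 6: gcd(6, 134) = 2 > 1, not a unit — skip.
g = 7: 7^33 ≡ 133; 7^22 ≡ 29; 7^6 ≡ 131 — none is 1, so 7 is a primitive root.
Hence the least primitive root of 134 is 7.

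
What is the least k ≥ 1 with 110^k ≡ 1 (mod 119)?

24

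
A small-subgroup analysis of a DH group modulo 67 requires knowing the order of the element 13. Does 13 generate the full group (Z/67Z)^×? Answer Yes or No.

Yes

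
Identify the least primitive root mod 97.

5

φ(97) = 97 − 1 = 96 = 2^5 · 3.
Test candidates g = 2, 3, … against the prime factors q ∈ {2, 3} of φ(97): g is a generator iff g^(96/q) ≢ 1 for every such q.
g = 2: 2^48 ≡ 1 — hits 1, so not a primitive root.
g = 3: 3^48 ≡ 1 — hits 1, so not a primitive root.
g = 4: 4^48 ≡ 1 — hits 1, so not a primitive root.
g = 5: 5^48 ≡ 96; 5^32 ≡ 35 — none is 1, so 5 is a primitive root.
The smallest primitive root modulo 97 is 5.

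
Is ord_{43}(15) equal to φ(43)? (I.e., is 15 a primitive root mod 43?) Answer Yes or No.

φ(43) = 43 − 1 = 42 = 2 · 3 · 7.
Test 15^(42/q) mod 43 for each prime factor q of 42:
15^21 ≡ 1 (mod 43)  [q = 2: ≡ 1 ✗]
15^14 ≡ 6 (mod 43)  [q = 3: ≢ 1 ✓]
15^6 ≡ 11 (mod 43)  [q = 7: ≢ 1 ✓]
15^21 ≡ 1 shows ord(15) | 21, strictly less than φ(43); not a primitive root.

No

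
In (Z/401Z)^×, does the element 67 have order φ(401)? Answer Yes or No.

Yes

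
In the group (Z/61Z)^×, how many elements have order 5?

4

φ(61) = 61 − 1 = 60 = 2^2 · 3 · 5.
Since (Z/61Z)^× is cyclic of order 60, the number of elements of order d is φ(d) when d | 60 and 0 otherwise.
5 | 60, and φ(5) = 5 − 1 = 4.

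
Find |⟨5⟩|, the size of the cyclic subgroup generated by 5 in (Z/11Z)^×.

By Lagrange's theorem, ord_11(5) divides φ(11) = 11 − 1 = 10 = 2 · 5.
Divisors of 10: 1, 2, 5, 10.
Evaluate successive powers at the divisors of 10:
5^1 ≡ 5
5^2 ≡ 3
5^5 ≡ 1
The smallest such exponent is 5, so the order of 5 is 5.

5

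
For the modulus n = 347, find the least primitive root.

2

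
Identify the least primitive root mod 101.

2

φ(101) = 101 − 1 = 100 = 2^2 · 5^2.
Test candidates g = 2, 3, … against the prime factors q ∈ {2, 5} of φ(101): g is a generator iff g^(100/q) ≢ 1 for every such q.
g = 2: 2^50 ≡ 100; 2^20 ≡ 95 — none is 1, so 2 is a primitive root.
The smallest primitive root modulo 101 is 2.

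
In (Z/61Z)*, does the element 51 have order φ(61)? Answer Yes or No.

Yes

φ(61) = 61 − 1 = 60 = 2^2 · 3 · 5.
51 is a primitive root mod 61 iff 51^(φ(61)/q) ≢ 1 for every prime q | φ(61), i.e. q ∈ {2, 3, 5}.
51^30 ≡ 60 (mod 61)  [q = 2: ≢ 1 ✓]
51^20 ≡ 13 (mod 61)  [q = 3: ≢ 1 ✓]
51^12 ≡ 58 (mod 61)  [q = 5: ≢ 1 ✓]
All checks pass, so 51 has order 60 and is a primitive root modulo 61.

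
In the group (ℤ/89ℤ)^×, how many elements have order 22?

10

φ(89) = 89 − 1 = 88 = 2^3 · 11.
In a cyclic group of order 88, there are φ(d) elements of order d for each divisor d of 88, and zero for non-divisors.
22 = 2 · 11 divides 88, and φ(22) = 10.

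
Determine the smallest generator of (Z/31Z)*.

3

φ(31) = 31 − 1 = 30 = 2 · 3 · 5.
Test candidates g = 2, 3, … against the prime factors q ∈ {2, 3, 5} of φ(31): g is a generator iff g^(30/q) ≢ 1 for every such q.
g = 2: 2^15 ≡ 1 — hits 1, so not a primitive root.
g = 3: 3^15 ≡ 30; 3^10 ≡ 25; 3^6 ≡ 16 — none is 1, so 3 is a primitive root.
The smallest primitive root modulo 31 is 3.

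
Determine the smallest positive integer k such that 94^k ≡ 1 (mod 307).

153

ord(94) | φ(307) = 307 − 1 = 306 = 2 · 3^2 · 17.
Divisors of 306: 1, 2, 3, 6, 9, 17, 18, 34, 51, 102, 153, 306.
Compute 94^d (mod 307) for the divisors d until we hit 1:
94^1 ≡ 94 (mod 307)
94^2 ≡ 240 (mod 307)
94^3 ≡ 149 (mod 307)
94^6 ≡ 97 (mod 307)
94^9 ≡ 24 (mod 307)
94^17 ≡ 287 (mod 307)
94^18 ≡ 269 (mod 307)
94^34 ≡ 93 (mod 307)
94^51 ≡ 289 (mod 307)
94^102 ≡ 17 (mod 307)
94^153 ≡ 1 (mod 307) ✓
So ord_307(94) = 153.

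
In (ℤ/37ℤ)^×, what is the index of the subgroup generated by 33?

4

ord(33) | φ(37) = 37 − 1 = 36 = 2^2 · 3^2.
Divisors of 36: 1, 2, 3, 4, 6, 9, 12, 18, 36.
Test each divisor d:
33^1 ≡ 33 (mod 37)
33^2 ≡ 16 (mod 37)
33^3 ≡ 10 (mod 37)
33^4 ≡ 34 (mod 37)
33^6 ≡ 26 (mod 37)
33^9 ≡ 1 (mod 37) ✓
Thus |⟨33⟩| = ord(33) = 9.
The index is φ(37) / ord(33) = 36 / 9 = 4.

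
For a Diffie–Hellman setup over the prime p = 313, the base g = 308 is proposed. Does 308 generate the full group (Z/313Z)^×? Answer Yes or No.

φ(313) = 313 − 1 = 312 = 2^3 · 3 · 13.
An element g generates (Z/313Z)^× iff g^(312/q) ≢ 1 (mod 313) for each prime q ∈ {2, 3, 13}.
308^156 ≡ 312 (mod 313)  [q = 2: ≢ 1 ✓]
308^104 ≡ 1 (mod 313)  [q = 3: ≡ 1 ✗]
308^24 ≡ 1 (mod 313)  [q = 13: ≡ 1 ✗]
The check at q = 3 fails, so 308 generates a proper subgroup.

No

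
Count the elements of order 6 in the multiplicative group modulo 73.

φ(73) = 73 − 1 = 72 = 2^3 · 3^2.
(Z/73Z)^× is cyclic (|G| = 72); a cyclic group of order m has exactly φ(d) elements of each order d | m, and none otherwise.
6 = 2 · 3 divides 72, and φ(6) = 2.

2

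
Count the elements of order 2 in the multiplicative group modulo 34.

1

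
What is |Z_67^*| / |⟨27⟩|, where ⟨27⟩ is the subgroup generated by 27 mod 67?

3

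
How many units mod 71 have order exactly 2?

1

φ(71) = 71 − 1 = 70 = 2 · 5 · 7.
(Z/71Z)^× is cyclic (|G| = 70); a cyclic group of order m has exactly φ(d) elements of each order d | m, and none otherwise.
2 | 70, and φ(2) = 2 − 1 = 1.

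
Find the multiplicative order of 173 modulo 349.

348

By Lagrange's theorem, ord_349(173) divides φ(349) = 349 − 1 = 348 = 2^2 · 3 · 29.
Divisors of 348: 1, 2, 3, 4, 6, 12, 29, 58, 87, 116, 174, 348.
Check 173^d mod 349 for each divisor in increasing order:
173^1 ≡ 173
173^2 ≡ 264
173^3 ≡ 302
173^4 ≡ 245
173^6 ≡ 115
173^12 ≡ 312
173^29 ≡ 325
173^58 ≡ 227
173^87 ≡ 136
173^116 ≡ 226
173^174 ≡ 348
173^348 ≡ 1
The smallest such exponent is 348, so the order of 173 is 348.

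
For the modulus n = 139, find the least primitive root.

2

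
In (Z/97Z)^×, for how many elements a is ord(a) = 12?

φ(97) = 97 − 1 = 96 = 2^5 · 3.
In a cyclic group of order 96, there are φ(d) elements of order d for each divisor d of 96, and zero for non-divisors.
12 = 2^2 · 3 divides 96, and φ(12) = 4.

4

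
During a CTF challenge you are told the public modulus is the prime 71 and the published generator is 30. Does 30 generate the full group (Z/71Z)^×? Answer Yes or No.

No

φ(71) = 71 − 1 = 70 = 2 · 5 · 7.
It suffices to check that the order of 30 is not a proper divisor of 70: compute 30^(70/q) for q ∈ {2, 5, 7}.
30^35 ≡ 1 (mod 71)  [q = 2: ≡ 1 ✗]
30^14 ≡ 1 (mod 71)  [q = 5: ≡ 1 ✗]
30^10 ≡ 20 (mod 71)  [q = 7: ≢ 1 ✓]
Since 30^35 ≡ 1, the order of 30 divides 35 < 70, so 30 is not a primitive root.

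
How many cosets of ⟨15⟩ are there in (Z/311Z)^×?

10

By Lagrange's theorem, ord_311(15) divides φ(311) = 311 − 1 = 310 = 2 · 5 · 31.
Divisors of 310: 1, 2, 5, 10, 31, 62, 155, 310.
Test each divisor d:
15^1 ≡ 15
15^2 ≡ 225
15^5 ≡ 224
15^10 ≡ 105
15^31 ≡ 1
Thus |⟨15⟩| = ord(15) = 31.
The index is φ(311) / ord(15) = 310 / 31 = 10.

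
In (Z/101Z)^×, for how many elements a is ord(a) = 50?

20

φ(101) = 101 − 1 = 100 = 2^2 · 5^2.
(Z/101Z)^× is cyclic (|G| = 100); a cyclic group of order m has exactly φ(d) elements of each order d | m, and none otherwise.
50 = 2 · 5^2 divides 100, and φ(50) = 20.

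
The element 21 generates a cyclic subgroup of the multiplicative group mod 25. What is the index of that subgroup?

4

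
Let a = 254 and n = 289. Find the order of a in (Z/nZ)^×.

By Lagrange's theorem, ord_289(254) divides φ(289) = φ(17^2) = 17·(17−1) = 272 = 2^4 · 17.
Divisors of 272: 1, 2, 4, 8, 16, 17, 34, 68, 136, 272.
Evaluate successive powers at the divisors of 272:
254^1 ≡ 254
254^2 ≡ 69
254^4 ≡ 137
254^8 ≡ 273
254^16 ≡ 256
254^17 ≡ 288
254^34 ≡ 1
Hence ord(254) = 34.

34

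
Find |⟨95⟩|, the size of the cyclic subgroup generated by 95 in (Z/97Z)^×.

The order of 95 must divide φ(97) = 97 − 1 = 96 = 2^5 · 3.
Divisors of 96: 1, 2, 3, 4, 6, 8, 12, 16, 24, 32, 48, 96.
Test each divisor d:
95^1 ≡ 95 (mod 97)
95^2 ≡ 4 (mod 97)
95^3 ≡ 89 (mod 97)
95^4 ≡ 16 (mod 97)
95^6 ≡ 64 (mod 97)
95^8 ≡ 62 (mod 97)
95^12 ≡ 22 (mod 97)
95^16 ≡ 61 (mod 97)
95^24 ≡ 96 (mod 97)
95^32 ≡ 35 (mod 97)
95^48 ≡ 1 (mod 97) ✓
Therefore the multiplicative order of 95 modulo 97 is 48.

48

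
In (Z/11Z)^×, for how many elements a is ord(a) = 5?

4

φ(11) = 11 − 1 = 10 = 2 · 5.
(Z/11Z)^× is cyclic (|G| = 10); a cyclic group of order m has exactly φ(d) elements of each order d | m, and none otherwise.
5 | 10, and φ(5) = 5 − 1 = 4.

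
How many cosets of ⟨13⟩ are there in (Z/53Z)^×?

4

ord(13) | φ(53) = 53 − 1 = 52 = 2^2 · 13.
Divisors of 52: 1, 2, 4, 13, 26, 52.
Check 13^d mod 53 for each divisor in increasing order:
13^1 ≡ 13 (mod 53)
13^2 ≡ 10 (mod 53)
13^4 ≡ 47 (mod 53)
13^13 ≡ 1 (mod 53) ✓
Thus |⟨13⟩| = ord(13) = 13.
The index is φ(53) / ord(13) = 52 / 13 = 4.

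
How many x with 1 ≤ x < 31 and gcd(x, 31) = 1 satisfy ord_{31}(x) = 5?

4

φ(31) = 31 − 1 = 30 = 2 · 3 · 5.
Since (Z/31Z)^× is cyclic of order 30, the number of elements of order d is φ(d) when d | 30 and 0 otherwise.
5 | 30, and φ(5) = 5 − 1 = 4.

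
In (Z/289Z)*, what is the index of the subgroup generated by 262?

The order of 262 must divide φ(289) = φ(17^2) = 17·(17−1) = 272 = 2^4 · 17.
Divisors of 272: 1, 2, 4, 8, 16, 17, 34, 68, 136, 272.
Test each divisor d:
262^1 ≡ 262 (mod 289)
262^2 ≡ 151 (mod 289)
262^4 ≡ 259 (mod 289)
262^8 ≡ 33 (mod 289)
262^16 ≡ 222 (mod 289)
262^17 ≡ 75 (mod 289)
262^34 ≡ 134 (mod 289)
262^68 ≡ 38 (mod 289)
262^136 ≡ 288 (mod 289)
262^272 ≡ 1 (mod 289) ✓
Thus |⟨262⟩| = ord(262) = 272.
[(Z/289Z)^× : ⟨262⟩] = 272/272 = 1.

1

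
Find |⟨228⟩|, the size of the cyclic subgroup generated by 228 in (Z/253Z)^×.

110

Since 228 ∈ (Z/253Z)^×, its order divides φ(253) = φ(11·23) = (11−1)·(23−1) = 10·22 = 220 = 2^2 · 5 · 11.
Divisors of 220: 1, 2, 4, 5, 10, 11, 20, 22, 44, 55, 110, 220.
Compute 228^d (mod 253) for the divisors d until we hit 1:
228^1 ≡ 228 (mod 253)
228^2 ≡ 119 (mod 253)
228^4 ≡ 246 (mod 253)
228^5 ≡ 175 (mod 253)
228^10 ≡ 12 (mod 253)
228^11 ≡ 206 (mod 253)
228^20 ≡ 144 (mod 253)
228^22 ≡ 185 (mod 253)
228^44 ≡ 70 (mod 253)
228^55 ≡ 252 (mod 253)
228^110 ≡ 1 (mod 253) ✓
Therefore the multiplicative order of 228 modulo 253 is 110.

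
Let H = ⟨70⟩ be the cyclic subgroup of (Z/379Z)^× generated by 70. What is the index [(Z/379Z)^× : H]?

By Lagrange's theorem, ord_379(70) divides φ(379) = 379 − 1 = 378 = 2 · 3^3 · 7.
Divisors of 378: 1, 2, 3, 6, 7, 9, 14, 18, 21, 27, 42, 54, 63, 126, 189, 378.
Check 70^d mod 379 for each divisor in increasing order:
70^1 ≡ 70 (mod 379)
70^2 ≡ 352 (mod 379)
70^3 ≡ 5 (mod 379)
70^6 ≡ 25 (mod 379)
70^7 ≡ 234 (mod 379)
70^9 ≡ 125 (mod 379)
70^14 ≡ 180 (mod 379)
70^18 ≡ 86 (mod 379)
70^21 ≡ 51 (mod 379)
70^27 ≡ 138 (mod 379)
70^42 ≡ 327 (mod 379)
70^54 ≡ 94 (mod 379)
70^63 ≡ 1 (mod 379) ✓
The order of 70 is 63, so the subgroup it generates has 63 elements.
Index = |(Z/379Z)^×| / |⟨70⟩| = 378 / 63 = 6.

6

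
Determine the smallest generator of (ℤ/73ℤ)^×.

φ(73) = 73 − 1 = 72 = 2^3 · 3^2.
Test candidates g = 2, 3, … against the prime factors q ∈ {2, 3} of φ(73): g is a generator iff g^(72/q) ≢ 1 for every such q.
g = 2: 2^36 ≡ 1 — hits 1, so not a primitive root.
g = 3: 3^36 ≡ 1 — hits 1, so not a primitive root.
g = 4: 4^36 ≡ 1 — hits 1, so not a primitive root.
g = 5: 5^36 ≡ 72; 5^24 ≡ 8 — none is 1, so 5 is a primitive root.
The smallest primitive root modulo 73 is 5.

5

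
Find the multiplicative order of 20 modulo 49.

14

The order of 20 must divide φ(49) = φ(7^2) = 7·(7−1) = 42 = 2 · 3 · 7.
Divisors of 42: 1, 2, 3, 6, 7, 14, 21, 42.
Compute 20^d (mod 49) for the divisors d until we hit 1:
20^1 ≡ 20 (mod 49)
20^2 ≡ 8 (mod 49)
20^3 ≡ 13 (mod 49)
20^6 ≡ 22 (mod 49)
20^7 ≡ 48 (mod 49)
20^14 ≡ 1 (mod 49) ✓
Hence ord(20) = 14.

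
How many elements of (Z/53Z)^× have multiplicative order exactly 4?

φ(53) = 53 − 1 = 52 = 2^2 · 13.
Since (Z/53Z)^× is cyclic of order 52, the number of elements of order d is φ(d) when d | 52 and 0 otherwise.
4 = 2^2 divides 52, and φ(4) = 2.

2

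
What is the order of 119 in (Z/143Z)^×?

60

ord(119) | φ(143) = φ(11·13) = (11−1)·(13−1) = 10·12 = 120 = 2^3 · 3 · 5.
Divisors of 120: 1, 2, 3, 4, 5, 6, 8, 10, 12, 15, 20, 24, 30, 40, 60, 120.
Check 119^d mod 143 for each divisor in increasing order:
119^1 ≡ 119 (mod 143)
119^2 ≡ 4 (mod 143)
119^3 ≡ 47 (mod 143)
119^4 ≡ 16 (mod 143)
119^5 ≡ 45 (mod 143)
119^6 ≡ 64 (mod 143)
119^8 ≡ 113 (mod 143)
119^10 ≡ 23 (mod 143)
119^12 ≡ 92 (mod 143)
119^15 ≡ 34 (mod 143)
119^20 ≡ 100 (mod 143)
119^24 ≡ 27 (mod 143)
119^30 ≡ 12 (mod 143)
119^40 ≡ 133 (mod 143)
119^60 ≡ 1 (mod 143) ✓
The smallest such exponent is 60, so the order of 119 is 60.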